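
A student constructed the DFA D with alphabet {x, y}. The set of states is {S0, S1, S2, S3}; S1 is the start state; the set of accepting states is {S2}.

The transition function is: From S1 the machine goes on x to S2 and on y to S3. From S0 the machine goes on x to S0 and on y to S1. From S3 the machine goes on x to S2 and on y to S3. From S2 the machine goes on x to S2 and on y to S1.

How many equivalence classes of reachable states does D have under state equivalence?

First remove the unreachable states {S0}; 3 states remain.
Start with accepting vs non-accepting: {S2} | {S1,S3}.
No further refinement is possible. Final partition (2 blocks): {S2} | {S1,S3}.

2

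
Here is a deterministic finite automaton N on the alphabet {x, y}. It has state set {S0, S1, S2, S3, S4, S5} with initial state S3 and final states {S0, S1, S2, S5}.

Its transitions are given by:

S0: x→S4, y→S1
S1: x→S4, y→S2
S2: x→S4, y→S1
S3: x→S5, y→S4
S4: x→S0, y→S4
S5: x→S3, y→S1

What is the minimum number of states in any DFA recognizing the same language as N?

2

Every state is reachable, so we keep all 6.
P0 = {S0,S1,S2,S5} | {S3,S4}.
No further refinement is possible. Final partition (2 blocks): {S0,S1,S2,S5} | {S3,S4}.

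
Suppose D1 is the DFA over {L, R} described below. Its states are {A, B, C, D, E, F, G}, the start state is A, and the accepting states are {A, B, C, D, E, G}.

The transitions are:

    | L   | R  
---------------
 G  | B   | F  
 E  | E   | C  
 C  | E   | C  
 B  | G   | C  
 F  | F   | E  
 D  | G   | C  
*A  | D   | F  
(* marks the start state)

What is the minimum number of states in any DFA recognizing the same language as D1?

P0 = {A,B,C,D,E,G} | {F}.
On input R, block {A,B,C,D,E,G} splits into {B,C,D,E} and {A,G}.
On input L, block {B,C,D,E} splits into {B,D} and {C,E}.
The partition is now stable with 4 blocks: {B,D} | {F} | {A,G} | {C,E}.

4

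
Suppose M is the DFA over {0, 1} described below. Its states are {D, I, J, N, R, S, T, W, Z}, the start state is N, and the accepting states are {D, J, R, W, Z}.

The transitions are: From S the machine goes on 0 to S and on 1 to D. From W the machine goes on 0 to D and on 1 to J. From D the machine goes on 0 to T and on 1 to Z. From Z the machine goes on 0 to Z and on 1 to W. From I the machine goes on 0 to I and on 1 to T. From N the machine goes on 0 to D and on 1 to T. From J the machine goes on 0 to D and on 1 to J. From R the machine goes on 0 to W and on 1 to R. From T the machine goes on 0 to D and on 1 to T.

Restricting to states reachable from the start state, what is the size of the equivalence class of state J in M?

Reachable states from the start: {D,J,N,T,W,Z}. Unreachable: {I,R,S} — drop them.
Start with accepting vs non-accepting: {D,J,W,Z} | {N,T}.
On input 0, block {D,J,W,Z} splits into {J,W,Z} and {D}.
On input 0, block {J,W,Z} splits into {J,W} and {Z}.
Stable partition: {J,W} | {N,T} | {D} | {Z} — 4 equivalence classes.
State J belongs to the block {J,W}, which has 2 states.

2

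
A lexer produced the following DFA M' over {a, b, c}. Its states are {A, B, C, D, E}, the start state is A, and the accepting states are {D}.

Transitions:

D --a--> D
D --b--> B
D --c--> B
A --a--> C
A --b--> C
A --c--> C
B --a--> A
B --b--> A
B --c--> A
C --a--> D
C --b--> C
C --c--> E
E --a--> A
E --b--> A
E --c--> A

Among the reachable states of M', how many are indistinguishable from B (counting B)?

All states are reachable from the start state.
P0 = {D} | {A,B,C,E}.
Split {A,B,C,E} by δ(·,a) → {A,B,E} and {C}.
Split {A,B,E} by δ(·,a) → {B,E} and {A}.
Stable partition: {D} | {B,E} | {C} | {A} — 4 equivalence classes.
State B belongs to the block {B,E}, which has 2 states.

2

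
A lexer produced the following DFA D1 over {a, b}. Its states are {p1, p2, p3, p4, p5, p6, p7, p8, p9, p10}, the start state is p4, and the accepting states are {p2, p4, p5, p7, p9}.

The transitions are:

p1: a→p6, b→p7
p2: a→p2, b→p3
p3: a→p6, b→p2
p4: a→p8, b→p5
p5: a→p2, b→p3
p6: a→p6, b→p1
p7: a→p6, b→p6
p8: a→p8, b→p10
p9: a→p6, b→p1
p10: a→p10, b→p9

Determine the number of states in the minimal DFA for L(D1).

P0 = {p2,p4,p5,p7,p9} | {p1,p3,p6,p8,p10}.
Split {p2,p4,p5,p7,p9} by δ(·,a) → {p4,p7,p9} and {p2,p5}.
Split {p4,p7,p9} by δ(·,b) → {p7,p9} and {p4}.
Split {p1,p3,p6,p8,p10} by δ(·,b) → {p1,p10} and {p6,p8} and {p3}.
Refine {p7,p9} on symbol b: members go to different blocks, giving {p7} and {p9}.
Split {p1,p10} by δ(·,a) → {p1} and {p10}.
Split {p6,p8} by δ(·,b) → {p6} and {p8}.
No further refinement is possible. Final partition (9 blocks): {p7} | {p1} | {p2,p5} | {p4} | {p6} | {p3} | {p9} | {p10} | {p8}.

9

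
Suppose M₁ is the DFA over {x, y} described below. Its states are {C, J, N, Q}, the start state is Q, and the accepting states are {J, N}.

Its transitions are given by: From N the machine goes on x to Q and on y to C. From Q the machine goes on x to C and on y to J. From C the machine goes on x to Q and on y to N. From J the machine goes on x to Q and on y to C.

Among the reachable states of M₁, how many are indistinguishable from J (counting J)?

P0 = {J,N} | {C,Q}.
Stable partition: {J,N} | {C,Q} — 2 equivalence classes.
The equivalence class containing J is {J,N}, of size 2.

2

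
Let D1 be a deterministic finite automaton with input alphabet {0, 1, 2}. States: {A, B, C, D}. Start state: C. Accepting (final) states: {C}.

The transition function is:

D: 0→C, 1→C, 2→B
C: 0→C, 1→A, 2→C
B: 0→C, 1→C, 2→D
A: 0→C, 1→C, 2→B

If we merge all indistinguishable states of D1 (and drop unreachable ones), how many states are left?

2

Initial partition by acceptance: {C} | {A,B,D}.
No further refinement is possible. Final partition (2 blocks): {C} | {A,B,D}.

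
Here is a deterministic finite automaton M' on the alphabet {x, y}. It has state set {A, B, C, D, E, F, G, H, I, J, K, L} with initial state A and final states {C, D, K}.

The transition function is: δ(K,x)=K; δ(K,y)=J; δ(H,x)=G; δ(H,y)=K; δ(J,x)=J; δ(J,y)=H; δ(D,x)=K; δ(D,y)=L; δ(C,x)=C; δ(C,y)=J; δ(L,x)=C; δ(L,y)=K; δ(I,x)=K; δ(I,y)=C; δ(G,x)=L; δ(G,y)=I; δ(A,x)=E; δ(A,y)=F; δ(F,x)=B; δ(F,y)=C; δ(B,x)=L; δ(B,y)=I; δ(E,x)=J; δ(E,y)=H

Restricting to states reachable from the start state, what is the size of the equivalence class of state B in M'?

2

States {D} cannot be reached from the start state, so discard them.
Initial partition by acceptance: {C,K} | {A,B,E,F,G,H,I,J,L}.
On input x, block {A,B,E,F,G,H,I,J,L} splits into {A,B,E,F,G,H,J} and {I,L}.
On input x, block {A,B,E,F,G,H,J} splits into {A,E,F,H,J} and {B,G}.
On input x, block {A,E,F,H,J} splits into {A,E,J} and {F,H}.
No further refinement is possible. Final partition (5 blocks): {C,K} | {A,E,J} | {I,L} | {B,G} | {F,H}.
The equivalence class containing B is {B,G}, of size 2.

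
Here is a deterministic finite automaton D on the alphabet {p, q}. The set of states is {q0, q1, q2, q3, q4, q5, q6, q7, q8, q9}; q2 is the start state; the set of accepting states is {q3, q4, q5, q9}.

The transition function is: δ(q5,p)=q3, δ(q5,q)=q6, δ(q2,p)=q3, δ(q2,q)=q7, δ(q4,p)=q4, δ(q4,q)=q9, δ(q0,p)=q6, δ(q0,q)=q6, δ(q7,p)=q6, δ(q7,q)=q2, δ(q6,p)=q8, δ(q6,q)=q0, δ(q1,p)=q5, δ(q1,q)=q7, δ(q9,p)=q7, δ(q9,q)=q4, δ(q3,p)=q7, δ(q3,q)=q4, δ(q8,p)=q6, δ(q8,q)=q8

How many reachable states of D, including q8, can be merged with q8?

3

States {q1,q5} cannot be reached from the start state, so discard them.
P0 = {q3,q4,q9} | {q0,q2,q6,q7,q8}.
Split {q3,q4,q9} by δ(·,p) → {q3,q9} and {q4}.
On input p, block {q0,q2,q6,q7,q8} splits into {q0,q6,q7,q8} and {q2}.
Split {q0,q6,q7,q8} by δ(·,q) → {q0,q6,q8} and {q7}.
The partition is now stable with 5 blocks: {q3,q9} | {q0,q6,q8} | {q4} | {q2} | {q7}.
The equivalence class containing q8 is {q0,q6,q8}, of size 3.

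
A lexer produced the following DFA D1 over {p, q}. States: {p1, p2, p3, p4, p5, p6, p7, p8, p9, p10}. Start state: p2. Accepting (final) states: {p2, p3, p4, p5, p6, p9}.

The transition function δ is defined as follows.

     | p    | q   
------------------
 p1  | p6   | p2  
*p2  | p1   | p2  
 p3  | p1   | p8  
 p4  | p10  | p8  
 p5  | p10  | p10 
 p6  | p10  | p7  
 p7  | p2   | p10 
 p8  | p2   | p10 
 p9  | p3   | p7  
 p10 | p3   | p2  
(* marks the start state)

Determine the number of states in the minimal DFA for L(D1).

Reachable states from the start: {p1,p2,p3,p6,p7,p8,p10}. Unreachable: {p4,p5,p9} — drop them.
Start with accepting vs non-accepting: {p2,p3,p6} | {p1,p7,p8,p10}.
Split {p2,p3,p6} by δ(·,q) → {p3,p6} and {p2}.
On input p, block {p1,p7,p8,p10} splits into {p1,p10} and {p7,p8}.
No further refinement is possible. Final partition (4 blocks): {p3,p6} | {p1,p10} | {p2} | {p7,p8}.

4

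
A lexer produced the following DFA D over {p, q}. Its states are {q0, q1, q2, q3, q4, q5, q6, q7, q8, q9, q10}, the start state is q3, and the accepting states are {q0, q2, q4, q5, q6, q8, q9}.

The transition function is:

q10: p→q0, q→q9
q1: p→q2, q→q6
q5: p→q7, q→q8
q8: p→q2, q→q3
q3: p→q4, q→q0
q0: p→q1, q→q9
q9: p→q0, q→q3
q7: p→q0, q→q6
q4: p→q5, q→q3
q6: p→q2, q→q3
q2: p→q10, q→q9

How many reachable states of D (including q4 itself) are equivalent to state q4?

Every state is reachable, so we keep all 11.
Start with accepting vs non-accepting: {q0,q2,q4,q5,q6,q8,q9} | {q1,q3,q7,q10}.
Refine {q0,q2,q4,q5,q6,q8,q9} on symbol p: members go to different blocks, giving {q4,q6,q8,q9} and {q0,q2,q5}.
Refine {q1,q3,q7,q10} on symbol p: members go to different blocks, giving {q1,q7,q10} and {q3}.
Stable partition: {q4,q6,q8,q9} | {q1,q7,q10} | {q0,q2,q5} | {q3} — 4 equivalence classes.
State q4 belongs to the block {q4,q6,q8,q9}, which has 4 states.

4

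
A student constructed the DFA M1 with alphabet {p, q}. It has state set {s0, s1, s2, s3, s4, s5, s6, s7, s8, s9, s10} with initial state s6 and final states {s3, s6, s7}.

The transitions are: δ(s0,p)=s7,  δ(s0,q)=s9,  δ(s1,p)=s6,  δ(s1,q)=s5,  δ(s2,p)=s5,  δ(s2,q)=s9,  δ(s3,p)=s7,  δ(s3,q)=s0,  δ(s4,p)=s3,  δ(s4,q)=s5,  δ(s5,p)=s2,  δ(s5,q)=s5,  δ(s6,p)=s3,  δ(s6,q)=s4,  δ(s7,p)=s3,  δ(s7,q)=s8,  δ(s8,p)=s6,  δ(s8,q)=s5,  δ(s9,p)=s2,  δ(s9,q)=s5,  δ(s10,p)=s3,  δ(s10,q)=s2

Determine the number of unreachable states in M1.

Starting at s6 and following transitions, the reachable set is {s0, s2, s3, s4, s5, s6, s7, s8, s9}. That leaves s1, s10 unreachable — 2 in total.

2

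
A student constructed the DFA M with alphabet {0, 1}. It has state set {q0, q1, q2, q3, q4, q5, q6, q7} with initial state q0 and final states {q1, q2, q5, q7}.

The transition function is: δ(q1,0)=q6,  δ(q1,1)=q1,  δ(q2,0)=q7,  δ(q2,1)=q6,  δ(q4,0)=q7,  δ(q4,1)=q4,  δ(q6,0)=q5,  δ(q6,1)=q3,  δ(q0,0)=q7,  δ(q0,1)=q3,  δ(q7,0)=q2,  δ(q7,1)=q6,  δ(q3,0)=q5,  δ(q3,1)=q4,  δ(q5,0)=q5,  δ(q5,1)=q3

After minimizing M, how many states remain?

2

States {q1} cannot be reached from the start state, so discard them.
Initial partition by acceptance: {q2,q5,q7} | {q0,q3,q4,q6}.
The partition is now stable with 2 blocks: {q2,q5,q7} | {q0,q3,q4,q6}.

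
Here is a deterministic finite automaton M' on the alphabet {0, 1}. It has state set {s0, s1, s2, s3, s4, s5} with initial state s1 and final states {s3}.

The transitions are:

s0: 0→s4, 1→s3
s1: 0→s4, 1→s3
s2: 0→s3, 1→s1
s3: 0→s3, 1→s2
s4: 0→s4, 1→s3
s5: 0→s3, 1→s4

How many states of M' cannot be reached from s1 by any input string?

2

Starting at s1 and following transitions, the reachable set is {s1, s2, s3, s4}. That leaves s0, s5 unreachable — 2 in total.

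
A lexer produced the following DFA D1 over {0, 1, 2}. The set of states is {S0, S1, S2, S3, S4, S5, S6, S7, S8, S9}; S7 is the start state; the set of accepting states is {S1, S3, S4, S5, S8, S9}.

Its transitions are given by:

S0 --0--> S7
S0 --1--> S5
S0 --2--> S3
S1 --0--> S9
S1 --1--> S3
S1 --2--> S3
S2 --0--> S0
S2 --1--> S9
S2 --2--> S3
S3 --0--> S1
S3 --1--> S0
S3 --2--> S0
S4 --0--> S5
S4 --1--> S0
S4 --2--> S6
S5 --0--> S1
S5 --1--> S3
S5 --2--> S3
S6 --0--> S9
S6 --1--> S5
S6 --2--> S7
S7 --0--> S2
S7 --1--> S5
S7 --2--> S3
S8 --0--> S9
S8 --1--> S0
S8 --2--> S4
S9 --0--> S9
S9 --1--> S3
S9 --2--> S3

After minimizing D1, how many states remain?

States {S4,S6,S8} cannot be reached from the start state, so discard them.
Initial partition by acceptance: {S1,S3,S5,S9} | {S0,S2,S7}.
Split {S1,S3,S5,S9} by δ(·,1) → {S1,S5,S9} and {S3}.
The partition is now stable with 3 blocks: {S1,S5,S9} | {S0,S2,S7} | {S3}.

3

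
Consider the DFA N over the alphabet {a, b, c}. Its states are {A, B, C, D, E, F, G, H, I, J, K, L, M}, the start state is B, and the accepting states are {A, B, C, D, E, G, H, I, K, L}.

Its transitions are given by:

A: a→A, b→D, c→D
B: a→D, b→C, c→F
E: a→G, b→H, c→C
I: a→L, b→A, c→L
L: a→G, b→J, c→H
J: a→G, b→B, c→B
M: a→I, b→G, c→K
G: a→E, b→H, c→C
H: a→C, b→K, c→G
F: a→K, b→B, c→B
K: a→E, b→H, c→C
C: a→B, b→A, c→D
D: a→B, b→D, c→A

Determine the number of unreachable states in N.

No path from B leads to I, J, L, M; the other 9 states are all reachable.

4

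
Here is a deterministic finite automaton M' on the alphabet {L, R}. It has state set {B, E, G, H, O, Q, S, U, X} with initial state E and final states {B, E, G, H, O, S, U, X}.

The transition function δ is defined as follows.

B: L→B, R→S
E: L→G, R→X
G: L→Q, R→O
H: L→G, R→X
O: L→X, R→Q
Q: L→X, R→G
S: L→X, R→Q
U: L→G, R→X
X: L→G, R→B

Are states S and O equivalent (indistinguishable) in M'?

First remove the unreachable states {H,U}; 7 states remain.
P0 = {B,E,G,O,S,X} | {Q}.
Split {B,E,G,O,S,X} by δ(·,L) → {B,E,O,S,X} and {G}.
Split {B,E,O,S,X} by δ(·,L) → {B,O,S} and {E,X}.
On input L, block {B,O,S} splits into {O,S} and {B}.
Refine {E,X} on symbol R: members go to different blocks, giving {X} and {E}.
Stable partition: {O,S} | {Q} | {G} | {X} | {B} | {E} — 6 equivalence classes.
S and O lie in the same block of the stable partition, so they are equivalent — no string distinguishes them.

Yes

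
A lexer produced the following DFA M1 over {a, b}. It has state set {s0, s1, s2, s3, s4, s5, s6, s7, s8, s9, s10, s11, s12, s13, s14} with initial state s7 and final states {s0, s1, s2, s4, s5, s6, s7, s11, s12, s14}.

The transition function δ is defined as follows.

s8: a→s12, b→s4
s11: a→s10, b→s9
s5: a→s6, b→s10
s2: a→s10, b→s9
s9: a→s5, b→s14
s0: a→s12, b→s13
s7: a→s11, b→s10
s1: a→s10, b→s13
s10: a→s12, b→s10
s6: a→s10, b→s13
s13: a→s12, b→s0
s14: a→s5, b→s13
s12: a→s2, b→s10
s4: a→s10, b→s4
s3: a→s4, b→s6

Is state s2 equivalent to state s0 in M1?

No

States {s1,s3,s4,s8} cannot be reached from the start state, so discard them.
P0 = {s0,s2,s5,s6,s7,s11,s12,s14} | {s9,s10,s13}.
Split {s0,s2,s5,s6,s7,s11,s12,s14} by δ(·,a) → {s0,s5,s7,s12,s14} and {s2,s6,s11}.
Refine {s0,s5,s7,s12,s14} on symbol a: members go to different blocks, giving {s5,s7,s12} and {s0,s14}.
On input b, block {s9,s10,s13} splits into {s9,s13} and {s10}.
No further refinement is possible. Final partition (5 blocks): {s5,s7,s12} | {s9,s13} | {s2,s6,s11} | {s0,s14} | {s10}.
s2 and s0 end up in different blocks, so they are distinguishable. For instance, the string 'a' is accepted from only s0.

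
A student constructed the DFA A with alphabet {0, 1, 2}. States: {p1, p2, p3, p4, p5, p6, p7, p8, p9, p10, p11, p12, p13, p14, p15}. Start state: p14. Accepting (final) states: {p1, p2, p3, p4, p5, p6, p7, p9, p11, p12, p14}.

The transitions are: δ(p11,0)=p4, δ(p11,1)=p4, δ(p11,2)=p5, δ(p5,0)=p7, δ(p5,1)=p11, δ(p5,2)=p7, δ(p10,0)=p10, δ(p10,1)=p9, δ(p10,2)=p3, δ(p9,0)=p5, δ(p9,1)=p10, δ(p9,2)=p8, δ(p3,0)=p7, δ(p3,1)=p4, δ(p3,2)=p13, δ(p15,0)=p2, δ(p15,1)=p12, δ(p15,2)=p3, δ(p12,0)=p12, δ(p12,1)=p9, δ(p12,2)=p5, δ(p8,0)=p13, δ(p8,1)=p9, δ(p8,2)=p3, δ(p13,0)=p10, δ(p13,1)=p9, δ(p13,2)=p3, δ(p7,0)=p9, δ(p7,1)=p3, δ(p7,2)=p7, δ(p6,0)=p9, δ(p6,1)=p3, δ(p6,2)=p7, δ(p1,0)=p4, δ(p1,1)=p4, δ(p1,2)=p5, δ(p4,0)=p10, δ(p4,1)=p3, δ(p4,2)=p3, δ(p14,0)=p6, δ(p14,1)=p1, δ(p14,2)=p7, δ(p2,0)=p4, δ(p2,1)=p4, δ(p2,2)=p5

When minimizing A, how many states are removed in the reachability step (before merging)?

BFS from p14 reaches {p1, p3, p4, p5, p6, p7, p8, p9, p10, p11, p13, p14}; the 3 state(s) p2, p12, p15 are never visited.

3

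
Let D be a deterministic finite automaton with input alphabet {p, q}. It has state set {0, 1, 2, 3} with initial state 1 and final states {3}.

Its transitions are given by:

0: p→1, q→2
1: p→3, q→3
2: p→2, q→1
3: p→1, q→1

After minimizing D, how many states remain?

2

States {0,2} cannot be reached from the start state, so discard them.
Start with accepting vs non-accepting: {3} | {1}.
No further refinement is possible. Final partition (2 blocks): {3} | {1}.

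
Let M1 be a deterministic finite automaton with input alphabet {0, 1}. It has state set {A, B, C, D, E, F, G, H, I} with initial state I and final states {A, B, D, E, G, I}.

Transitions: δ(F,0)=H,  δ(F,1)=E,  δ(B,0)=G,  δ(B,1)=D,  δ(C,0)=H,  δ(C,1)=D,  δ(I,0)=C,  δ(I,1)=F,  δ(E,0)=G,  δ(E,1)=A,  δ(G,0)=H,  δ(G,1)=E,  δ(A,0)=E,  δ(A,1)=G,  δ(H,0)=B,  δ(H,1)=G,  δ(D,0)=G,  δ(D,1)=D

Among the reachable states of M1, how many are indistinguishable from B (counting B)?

Initial partition by acceptance: {A,B,D,E,G,I} | {C,F,H}.
Refine {A,B,D,E,G,I} on symbol 0: members go to different blocks, giving {A,B,D,E} and {G,I}.
On input 0, block {A,B,D,E} splits into {B,D,E} and {A}.
Refine {B,D,E} on symbol 1: members go to different blocks, giving {B,D} and {E}.
Split {C,F,H} by δ(·,0) → {C,F} and {H}.
Split {C,F} by δ(·,1) → {C} and {F}.
On input 0, block {G,I} splits into {G} and {I}.
The partition is now stable with 8 blocks: {B,D} | {C} | {G} | {A} | {E} | {H} | {F} | {I}.
The equivalence class containing B is {B,D}, of size 2.

2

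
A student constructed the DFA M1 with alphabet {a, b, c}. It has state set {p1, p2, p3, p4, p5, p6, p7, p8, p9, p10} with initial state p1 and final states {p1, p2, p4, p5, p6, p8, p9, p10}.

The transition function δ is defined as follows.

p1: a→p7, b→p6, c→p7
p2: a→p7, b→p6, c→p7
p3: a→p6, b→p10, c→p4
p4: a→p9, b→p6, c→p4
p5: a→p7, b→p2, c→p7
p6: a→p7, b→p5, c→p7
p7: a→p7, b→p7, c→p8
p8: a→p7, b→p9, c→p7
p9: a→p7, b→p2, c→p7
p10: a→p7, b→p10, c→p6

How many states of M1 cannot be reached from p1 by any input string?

No path from p1 leads to p3, p4, p10; the other 7 states are all reachable.

3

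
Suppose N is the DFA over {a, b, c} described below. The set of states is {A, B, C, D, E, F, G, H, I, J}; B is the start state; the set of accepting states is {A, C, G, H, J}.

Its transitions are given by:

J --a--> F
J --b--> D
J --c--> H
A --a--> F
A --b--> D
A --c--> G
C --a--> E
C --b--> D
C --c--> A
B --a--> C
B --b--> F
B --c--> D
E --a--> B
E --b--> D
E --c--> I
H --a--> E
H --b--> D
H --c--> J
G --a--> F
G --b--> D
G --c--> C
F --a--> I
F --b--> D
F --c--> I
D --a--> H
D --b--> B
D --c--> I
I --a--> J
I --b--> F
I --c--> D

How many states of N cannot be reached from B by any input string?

A breadth-first search from the start state visits every state.

0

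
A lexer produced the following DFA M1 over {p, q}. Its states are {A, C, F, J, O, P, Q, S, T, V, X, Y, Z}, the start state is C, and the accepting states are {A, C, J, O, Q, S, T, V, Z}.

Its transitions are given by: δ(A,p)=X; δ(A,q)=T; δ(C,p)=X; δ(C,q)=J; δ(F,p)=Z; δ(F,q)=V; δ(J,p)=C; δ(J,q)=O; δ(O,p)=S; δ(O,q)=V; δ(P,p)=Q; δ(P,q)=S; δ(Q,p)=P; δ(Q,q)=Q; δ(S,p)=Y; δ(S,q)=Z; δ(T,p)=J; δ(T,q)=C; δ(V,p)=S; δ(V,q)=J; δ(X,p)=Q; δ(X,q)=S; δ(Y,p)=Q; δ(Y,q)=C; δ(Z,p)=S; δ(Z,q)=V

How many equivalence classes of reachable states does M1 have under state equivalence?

States {A,F,T} cannot be reached from the start state, so discard them.
Initial partition by acceptance: {C,J,O,Q,S,V,Z} | {P,X,Y}.
Split {C,J,O,Q,S,V,Z} by δ(·,p) → {J,O,V,Z} and {C,Q,S}.
Split {C,Q,S} by δ(·,q) → {C,S} and {Q}.
No further refinement is possible. Final partition (4 blocks): {J,O,V,Z} | {P,X,Y} | {C,S} | {Q}.

4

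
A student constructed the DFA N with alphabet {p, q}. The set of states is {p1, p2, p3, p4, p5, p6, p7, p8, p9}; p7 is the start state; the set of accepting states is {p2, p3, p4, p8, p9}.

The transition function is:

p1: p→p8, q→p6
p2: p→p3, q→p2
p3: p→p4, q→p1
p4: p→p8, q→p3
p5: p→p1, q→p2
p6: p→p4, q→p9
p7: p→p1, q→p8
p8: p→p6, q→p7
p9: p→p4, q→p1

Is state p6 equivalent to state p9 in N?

No

States {p2,p5} cannot be reached from the start state, so discard them.
Start with accepting vs non-accepting: {p3,p4,p8,p9} | {p1,p6,p7}.
On input p, block {p3,p4,p8,p9} splits into {p3,p4,p9} and {p8}.
Refine {p3,p4,p9} on symbol p: members go to different blocks, giving {p3,p9} and {p4}.
On input p, block {p1,p6,p7} splits into {p1} and {p6} and {p7}.
No further refinement is possible. Final partition (6 blocks): {p3,p9} | {p1} | {p8} | {p4} | {p6} | {p7}.
p6 and p9 end up in different blocks, so they are distinguishable. For instance, the string 'ε' is accepted from only p9.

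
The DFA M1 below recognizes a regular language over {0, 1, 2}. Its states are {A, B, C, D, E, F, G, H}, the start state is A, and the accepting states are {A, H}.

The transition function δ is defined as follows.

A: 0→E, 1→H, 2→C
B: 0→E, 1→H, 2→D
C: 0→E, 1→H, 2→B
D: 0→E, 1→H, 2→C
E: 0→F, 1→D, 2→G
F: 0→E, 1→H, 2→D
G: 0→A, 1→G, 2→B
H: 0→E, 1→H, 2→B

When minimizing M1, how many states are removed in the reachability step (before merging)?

Every one of the 8 states is reachable from A.

0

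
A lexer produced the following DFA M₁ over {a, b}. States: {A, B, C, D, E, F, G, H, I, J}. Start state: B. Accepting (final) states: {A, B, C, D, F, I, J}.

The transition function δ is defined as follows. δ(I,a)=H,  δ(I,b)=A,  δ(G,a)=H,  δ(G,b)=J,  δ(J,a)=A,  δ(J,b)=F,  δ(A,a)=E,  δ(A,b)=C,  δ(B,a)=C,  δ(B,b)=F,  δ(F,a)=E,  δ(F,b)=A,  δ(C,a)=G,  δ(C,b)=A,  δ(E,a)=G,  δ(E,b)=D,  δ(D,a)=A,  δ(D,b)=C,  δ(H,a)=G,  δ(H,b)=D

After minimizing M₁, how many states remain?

3

First remove the unreachable states {I}; 9 states remain.
Initial partition by acceptance: {A,B,C,D,F,J} | {E,G,H}.
Split {A,B,C,D,F,J} by δ(·,a) → {A,C,F} and {B,D,J}.
Stable partition: {A,C,F} | {E,G,H} | {B,D,J} — 3 equivalence classes.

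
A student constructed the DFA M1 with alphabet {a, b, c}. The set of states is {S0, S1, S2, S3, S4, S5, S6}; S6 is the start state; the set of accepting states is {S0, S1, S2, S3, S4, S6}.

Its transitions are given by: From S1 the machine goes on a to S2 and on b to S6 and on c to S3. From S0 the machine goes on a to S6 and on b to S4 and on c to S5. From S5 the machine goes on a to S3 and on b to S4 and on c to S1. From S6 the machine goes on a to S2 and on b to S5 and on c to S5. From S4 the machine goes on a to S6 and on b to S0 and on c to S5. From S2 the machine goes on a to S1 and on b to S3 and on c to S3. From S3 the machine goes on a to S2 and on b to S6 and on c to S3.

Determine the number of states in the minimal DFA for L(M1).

5

P0 = {S0,S1,S2,S3,S4,S6} | {S5}.
On input b, block {S0,S1,S2,S3,S4,S6} splits into {S0,S1,S2,S3,S4} and {S6}.
Refine {S0,S1,S2,S3,S4} on symbol a: members go to different blocks, giving {S1,S2,S3} and {S0,S4}.
Refine {S1,S2,S3} on symbol b: members go to different blocks, giving {S1,S3} and {S2}.
Stable partition: {S1,S3} | {S5} | {S6} | {S0,S4} | {S2} — 5 equivalence classes.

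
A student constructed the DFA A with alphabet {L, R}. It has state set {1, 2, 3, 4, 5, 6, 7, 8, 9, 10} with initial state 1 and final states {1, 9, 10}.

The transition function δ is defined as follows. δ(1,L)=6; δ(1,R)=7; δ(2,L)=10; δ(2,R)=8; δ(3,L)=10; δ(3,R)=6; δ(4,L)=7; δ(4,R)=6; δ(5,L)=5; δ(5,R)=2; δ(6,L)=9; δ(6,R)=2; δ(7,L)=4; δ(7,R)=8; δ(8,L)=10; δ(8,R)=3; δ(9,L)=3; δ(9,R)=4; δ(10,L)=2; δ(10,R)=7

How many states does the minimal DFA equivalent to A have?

3

First remove the unreachable states {5}; 9 states remain.
Initial partition by acceptance: {1,9,10} | {2,3,4,6,7,8}.
On input L, block {2,3,4,6,7,8} splits into {2,3,6,8} and {4,7}.
Stable partition: {1,9,10} | {2,3,6,8} | {4,7} — 3 equivalence classes.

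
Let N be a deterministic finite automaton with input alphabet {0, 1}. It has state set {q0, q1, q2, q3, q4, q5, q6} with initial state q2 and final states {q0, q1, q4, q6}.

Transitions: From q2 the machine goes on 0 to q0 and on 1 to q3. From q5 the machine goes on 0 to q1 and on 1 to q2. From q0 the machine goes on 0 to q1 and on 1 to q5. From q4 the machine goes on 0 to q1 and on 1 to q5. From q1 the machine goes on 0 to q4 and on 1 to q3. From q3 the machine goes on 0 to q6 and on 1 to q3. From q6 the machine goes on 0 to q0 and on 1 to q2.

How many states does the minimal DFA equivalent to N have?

P0 = {q0,q1,q4,q6} | {q2,q3,q5}.
No further refinement is possible. Final partition (2 blocks): {q0,q1,q4,q6} | {q2,q3,q5}.

2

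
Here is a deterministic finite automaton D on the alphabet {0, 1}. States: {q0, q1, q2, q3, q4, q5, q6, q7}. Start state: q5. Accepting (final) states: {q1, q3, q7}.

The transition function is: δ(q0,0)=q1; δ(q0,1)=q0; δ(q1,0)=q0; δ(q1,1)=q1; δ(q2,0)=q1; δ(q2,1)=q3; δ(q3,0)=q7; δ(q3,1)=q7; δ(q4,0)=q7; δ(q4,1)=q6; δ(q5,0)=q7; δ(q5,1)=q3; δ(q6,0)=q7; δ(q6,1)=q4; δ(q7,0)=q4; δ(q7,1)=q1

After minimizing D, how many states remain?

4

States {q2} cannot be reached from the start state, so discard them.
P0 = {q1,q3,q7} | {q0,q4,q5,q6}.
On input 0, block {q1,q3,q7} splits into {q1,q7} and {q3}.
Refine {q0,q4,q5,q6} on symbol 1: members go to different blocks, giving {q0,q4,q6} and {q5}.
The partition is now stable with 4 blocks: {q1,q7} | {q0,q4,q6} | {q3} | {q5}.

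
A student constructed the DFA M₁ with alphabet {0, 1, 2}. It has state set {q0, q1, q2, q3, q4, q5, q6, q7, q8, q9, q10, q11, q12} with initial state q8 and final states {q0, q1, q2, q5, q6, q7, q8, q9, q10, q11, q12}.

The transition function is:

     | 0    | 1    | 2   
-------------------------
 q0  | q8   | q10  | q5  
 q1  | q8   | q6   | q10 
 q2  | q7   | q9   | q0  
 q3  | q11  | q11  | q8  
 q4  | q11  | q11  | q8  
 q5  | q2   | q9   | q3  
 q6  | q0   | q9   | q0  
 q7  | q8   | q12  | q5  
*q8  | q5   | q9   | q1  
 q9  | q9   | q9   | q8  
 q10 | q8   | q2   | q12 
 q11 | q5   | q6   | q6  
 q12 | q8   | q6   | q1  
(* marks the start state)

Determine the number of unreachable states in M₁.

BFS from q8 reaches {q0, q1, q2, q3, q5, q6, q7, q8, q9, q10, q11, q12}; the 1 state(s) q4 are never visited.

1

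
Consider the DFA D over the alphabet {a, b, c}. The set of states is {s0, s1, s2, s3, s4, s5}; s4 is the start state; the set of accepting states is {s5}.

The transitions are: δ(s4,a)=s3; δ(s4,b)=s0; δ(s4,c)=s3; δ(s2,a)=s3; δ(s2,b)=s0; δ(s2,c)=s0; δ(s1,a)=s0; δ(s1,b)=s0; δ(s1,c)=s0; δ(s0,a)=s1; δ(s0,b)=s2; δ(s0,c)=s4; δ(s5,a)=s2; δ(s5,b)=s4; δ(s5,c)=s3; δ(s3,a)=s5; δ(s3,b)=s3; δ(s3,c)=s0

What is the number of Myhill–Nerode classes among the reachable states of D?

P0 = {s5} | {s0,s1,s2,s3,s4}.
On input a, block {s0,s1,s2,s3,s4} splits into {s0,s1,s2,s4} and {s3}.
On input a, block {s0,s1,s2,s4} splits into {s0,s1} and {s2,s4}.
Split {s0,s1} by δ(·,b) → {s0} and {s1}.
Refine {s2,s4} on symbol c: members go to different blocks, giving {s2} and {s4}.
No further refinement is possible. Final partition (6 blocks): {s5} | {s0} | {s3} | {s2} | {s1} | {s4}.

6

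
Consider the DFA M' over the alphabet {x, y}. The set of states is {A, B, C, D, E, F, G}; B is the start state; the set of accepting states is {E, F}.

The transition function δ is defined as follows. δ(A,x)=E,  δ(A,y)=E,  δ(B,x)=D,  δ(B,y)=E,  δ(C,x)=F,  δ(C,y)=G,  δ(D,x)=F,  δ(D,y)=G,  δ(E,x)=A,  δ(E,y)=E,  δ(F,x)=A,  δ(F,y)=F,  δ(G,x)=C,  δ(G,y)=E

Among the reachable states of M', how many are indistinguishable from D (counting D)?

2

Start with accepting vs non-accepting: {E,F} | {A,B,C,D,G}.
Refine {A,B,C,D,G} on symbol x: members go to different blocks, giving {A,C,D} and {B,G}.
Split {A,C,D} by δ(·,y) → {C,D} and {A}.
No further refinement is possible. Final partition (4 blocks): {E,F} | {C,D} | {B,G} | {A}.
State D belongs to the block {C,D}, which has 2 states.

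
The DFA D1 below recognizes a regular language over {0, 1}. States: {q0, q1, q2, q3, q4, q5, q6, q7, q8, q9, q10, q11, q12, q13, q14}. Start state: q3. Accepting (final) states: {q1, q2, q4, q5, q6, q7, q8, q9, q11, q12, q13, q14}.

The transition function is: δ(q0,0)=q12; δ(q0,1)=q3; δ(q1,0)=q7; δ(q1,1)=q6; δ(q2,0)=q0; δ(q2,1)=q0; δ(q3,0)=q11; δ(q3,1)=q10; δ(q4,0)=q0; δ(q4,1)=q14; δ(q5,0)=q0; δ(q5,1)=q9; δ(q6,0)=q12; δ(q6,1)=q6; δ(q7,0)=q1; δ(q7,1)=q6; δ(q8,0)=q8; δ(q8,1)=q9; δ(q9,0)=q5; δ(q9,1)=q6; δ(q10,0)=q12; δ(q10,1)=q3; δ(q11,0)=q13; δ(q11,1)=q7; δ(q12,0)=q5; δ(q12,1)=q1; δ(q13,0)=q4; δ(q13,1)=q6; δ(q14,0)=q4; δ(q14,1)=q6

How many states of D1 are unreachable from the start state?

Starting at q3 and following transitions, the reachable set is {q0, q1, q3, q4, q5, q6, q7, q9, q10, q11, q12, q13, q14}. That leaves q2, q8 unreachable — 2 in total.

2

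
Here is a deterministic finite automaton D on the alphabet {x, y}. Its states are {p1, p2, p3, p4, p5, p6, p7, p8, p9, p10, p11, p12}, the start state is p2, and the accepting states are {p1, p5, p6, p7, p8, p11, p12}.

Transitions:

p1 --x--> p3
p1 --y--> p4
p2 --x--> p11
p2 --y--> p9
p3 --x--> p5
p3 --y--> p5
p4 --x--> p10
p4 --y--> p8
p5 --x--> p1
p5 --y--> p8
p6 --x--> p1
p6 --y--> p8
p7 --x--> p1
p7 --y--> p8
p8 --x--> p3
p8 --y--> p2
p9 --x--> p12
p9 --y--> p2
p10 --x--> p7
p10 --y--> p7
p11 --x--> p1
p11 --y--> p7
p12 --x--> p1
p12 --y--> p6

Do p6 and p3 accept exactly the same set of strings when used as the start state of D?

Initial partition by acceptance: {p1,p5,p6,p7,p8,p11,p12} | {p2,p3,p4,p9,p10}.
On input x, block {p1,p5,p6,p7,p8,p11,p12} splits into {p5,p6,p7,p11,p12} and {p1,p8}.
Refine {p5,p6,p7,p11,p12} on symbol y: members go to different blocks, giving {p5,p6,p7} and {p11,p12}.
Split {p2,p3,p4,p9,p10} by δ(·,x) → {p2,p9} and {p3,p10} and {p4}.
Refine {p1,p8} on symbol y: members go to different blocks, giving {p1} and {p8}.
Stable partition: {p5,p6,p7} | {p2,p9} | {p1} | {p11,p12} | {p3,p10} | {p4} | {p8} — 7 equivalence classes.
p6 and p3 end up in different blocks, so they are distinguishable. For instance, the string 'ε' is accepted from only p6.

No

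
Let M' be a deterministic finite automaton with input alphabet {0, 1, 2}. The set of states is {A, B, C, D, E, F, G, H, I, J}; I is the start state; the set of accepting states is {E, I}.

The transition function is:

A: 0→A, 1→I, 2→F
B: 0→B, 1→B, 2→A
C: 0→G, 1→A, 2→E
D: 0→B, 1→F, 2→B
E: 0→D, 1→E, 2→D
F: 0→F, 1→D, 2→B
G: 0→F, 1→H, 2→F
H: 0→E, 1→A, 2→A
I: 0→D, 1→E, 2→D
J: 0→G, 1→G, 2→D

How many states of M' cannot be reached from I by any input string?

4

Starting at I and following transitions, the reachable set is {A, B, D, E, F, I}. That leaves C, G, H, J unreachable — 4 in total.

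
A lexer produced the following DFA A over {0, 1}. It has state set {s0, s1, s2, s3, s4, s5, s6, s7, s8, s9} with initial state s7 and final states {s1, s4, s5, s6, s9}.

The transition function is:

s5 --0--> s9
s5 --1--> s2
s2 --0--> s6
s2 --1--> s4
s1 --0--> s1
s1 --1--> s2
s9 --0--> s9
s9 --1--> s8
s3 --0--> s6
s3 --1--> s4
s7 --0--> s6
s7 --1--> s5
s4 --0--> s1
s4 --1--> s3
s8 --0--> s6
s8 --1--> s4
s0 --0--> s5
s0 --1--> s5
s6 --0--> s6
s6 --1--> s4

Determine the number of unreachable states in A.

No path from s7 leads to s0; the other 9 states are all reachable.

1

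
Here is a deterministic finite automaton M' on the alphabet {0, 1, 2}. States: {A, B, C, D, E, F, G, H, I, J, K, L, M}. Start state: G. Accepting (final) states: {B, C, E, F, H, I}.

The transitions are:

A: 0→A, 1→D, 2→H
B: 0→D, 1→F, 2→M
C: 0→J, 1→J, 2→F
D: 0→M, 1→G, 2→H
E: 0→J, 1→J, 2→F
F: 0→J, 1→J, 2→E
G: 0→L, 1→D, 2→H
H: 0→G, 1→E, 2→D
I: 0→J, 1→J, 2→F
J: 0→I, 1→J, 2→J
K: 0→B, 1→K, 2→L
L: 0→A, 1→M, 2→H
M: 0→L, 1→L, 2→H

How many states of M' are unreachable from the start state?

3

Starting at G and following transitions, the reachable set is {A, D, E, F, G, H, I, J, L, M}. That leaves B, C, K unreachable — 3 in total.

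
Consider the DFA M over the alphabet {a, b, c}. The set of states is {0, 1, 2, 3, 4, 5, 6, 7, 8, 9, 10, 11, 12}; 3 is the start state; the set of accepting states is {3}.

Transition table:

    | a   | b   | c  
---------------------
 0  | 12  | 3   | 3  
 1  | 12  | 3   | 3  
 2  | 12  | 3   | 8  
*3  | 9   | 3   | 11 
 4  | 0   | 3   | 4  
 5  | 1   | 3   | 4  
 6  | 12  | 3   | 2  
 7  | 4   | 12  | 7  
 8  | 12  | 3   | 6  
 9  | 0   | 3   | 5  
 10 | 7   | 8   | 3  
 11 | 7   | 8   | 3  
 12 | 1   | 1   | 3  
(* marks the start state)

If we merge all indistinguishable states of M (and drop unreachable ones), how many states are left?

States {10} cannot be reached from the start state, so discard them.
Start with accepting vs non-accepting: {3} | {0,1,2,4,5,6,7,8,9,11,12}.
Refine {0,1,2,4,5,6,7,8,9,11,12} on symbol b: members go to different blocks, giving {0,1,2,4,5,6,8,9} and {7,11,12}.
On input a, block {0,1,2,4,5,6,8,9} splits into {0,1,2,6,8} and {4,5,9}.
Refine {0,1,2,6,8} on symbol c: members go to different blocks, giving {2,6,8} and {0,1}.
Refine {7,11,12} on symbol a: members go to different blocks, giving {7} and {11} and {12}.
Stable partition: {3} | {2,6,8} | {7} | {4,5,9} | {0,1} | {11} | {12} — 7 equivalence classes.

7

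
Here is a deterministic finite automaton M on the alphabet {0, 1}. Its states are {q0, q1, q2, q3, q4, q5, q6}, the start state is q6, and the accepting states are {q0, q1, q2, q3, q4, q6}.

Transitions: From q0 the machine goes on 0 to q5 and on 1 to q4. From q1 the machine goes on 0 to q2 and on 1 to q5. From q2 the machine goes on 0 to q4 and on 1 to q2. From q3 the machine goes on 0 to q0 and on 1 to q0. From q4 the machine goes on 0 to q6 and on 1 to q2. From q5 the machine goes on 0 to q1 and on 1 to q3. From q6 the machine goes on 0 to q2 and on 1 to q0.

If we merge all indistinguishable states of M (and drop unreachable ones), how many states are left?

7

Every state is reachable, so we keep all 7.
Start with accepting vs non-accepting: {q0,q1,q2,q3,q4,q6} | {q5}.
Refine {q0,q1,q2,q3,q4,q6} on symbol 0: members go to different blocks, giving {q1,q2,q3,q4,q6} and {q0}.
On input 0, block {q1,q2,q3,q4,q6} splits into {q1,q2,q4,q6} and {q3}.
Refine {q1,q2,q4,q6} on symbol 1: members go to different blocks, giving {q2,q4} and {q1} and {q6}.
On input 0, block {q2,q4} splits into {q2} and {q4}.
Stable partition: {q2} | {q5} | {q0} | {q3} | {q1} | {q6} | {q4} — 7 equivalence classes.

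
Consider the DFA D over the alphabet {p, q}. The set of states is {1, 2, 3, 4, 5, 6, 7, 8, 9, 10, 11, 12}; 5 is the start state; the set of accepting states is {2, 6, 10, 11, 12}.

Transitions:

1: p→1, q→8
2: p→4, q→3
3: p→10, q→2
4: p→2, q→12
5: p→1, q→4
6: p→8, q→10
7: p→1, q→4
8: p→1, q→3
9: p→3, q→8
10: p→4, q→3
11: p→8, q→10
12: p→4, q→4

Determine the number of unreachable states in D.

Starting at 5 and following transitions, the reachable set is {1, 2, 3, 4, 5, 8, 10, 12}. That leaves 6, 7, 9, 11 unreachable — 4 in total.

4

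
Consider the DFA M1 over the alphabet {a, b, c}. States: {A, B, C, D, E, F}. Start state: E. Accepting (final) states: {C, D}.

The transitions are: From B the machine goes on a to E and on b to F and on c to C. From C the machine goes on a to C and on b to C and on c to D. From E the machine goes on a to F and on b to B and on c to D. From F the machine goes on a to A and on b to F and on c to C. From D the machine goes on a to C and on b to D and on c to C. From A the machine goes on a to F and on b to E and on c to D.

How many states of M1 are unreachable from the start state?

A breadth-first search from the start state visits every state.

0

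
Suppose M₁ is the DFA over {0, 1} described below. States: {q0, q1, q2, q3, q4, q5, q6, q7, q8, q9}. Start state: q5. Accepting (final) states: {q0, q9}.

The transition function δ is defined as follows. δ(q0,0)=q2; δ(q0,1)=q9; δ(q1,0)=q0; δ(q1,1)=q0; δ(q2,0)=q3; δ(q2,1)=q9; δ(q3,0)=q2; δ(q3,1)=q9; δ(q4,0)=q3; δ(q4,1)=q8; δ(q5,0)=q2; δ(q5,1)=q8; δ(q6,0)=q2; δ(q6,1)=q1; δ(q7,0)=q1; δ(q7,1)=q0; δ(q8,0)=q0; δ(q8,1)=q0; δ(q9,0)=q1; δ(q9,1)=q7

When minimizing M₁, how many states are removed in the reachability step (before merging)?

2

No path from q5 leads to q4, q6; the other 8 states are all reachable.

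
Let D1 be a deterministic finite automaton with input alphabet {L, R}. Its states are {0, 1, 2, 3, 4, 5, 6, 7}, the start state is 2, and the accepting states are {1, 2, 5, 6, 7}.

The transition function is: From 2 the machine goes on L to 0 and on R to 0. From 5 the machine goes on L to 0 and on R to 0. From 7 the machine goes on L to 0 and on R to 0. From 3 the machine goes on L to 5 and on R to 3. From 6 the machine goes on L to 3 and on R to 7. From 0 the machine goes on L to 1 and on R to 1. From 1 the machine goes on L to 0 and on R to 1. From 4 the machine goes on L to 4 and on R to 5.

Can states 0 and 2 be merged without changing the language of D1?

First remove the unreachable states {3,4,5,6,7}; 3 states remain.
Initial partition by acceptance: {1,2} | {0}.
On input R, block {1,2} splits into {1} and {2}.
Stable partition: {1} | {0} | {2} — 3 equivalence classes.
0 and 2 end up in different blocks, so they are distinguishable. For instance, the string 'ε' is accepted from only 2.

No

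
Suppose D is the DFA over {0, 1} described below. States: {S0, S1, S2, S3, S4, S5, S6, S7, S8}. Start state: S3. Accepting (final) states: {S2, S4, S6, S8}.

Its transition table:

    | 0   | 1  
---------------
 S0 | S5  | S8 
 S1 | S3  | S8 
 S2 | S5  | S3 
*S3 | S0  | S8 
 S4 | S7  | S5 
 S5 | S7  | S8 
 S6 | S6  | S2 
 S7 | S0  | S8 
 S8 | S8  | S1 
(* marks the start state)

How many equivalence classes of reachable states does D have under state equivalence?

2

States {S2,S4,S6} cannot be reached from the start state, so discard them.
Initial partition by acceptance: {S8} | {S0,S1,S3,S5,S7}.
Stable partition: {S8} | {S0,S1,S3,S5,S7} — 2 equivalence classes.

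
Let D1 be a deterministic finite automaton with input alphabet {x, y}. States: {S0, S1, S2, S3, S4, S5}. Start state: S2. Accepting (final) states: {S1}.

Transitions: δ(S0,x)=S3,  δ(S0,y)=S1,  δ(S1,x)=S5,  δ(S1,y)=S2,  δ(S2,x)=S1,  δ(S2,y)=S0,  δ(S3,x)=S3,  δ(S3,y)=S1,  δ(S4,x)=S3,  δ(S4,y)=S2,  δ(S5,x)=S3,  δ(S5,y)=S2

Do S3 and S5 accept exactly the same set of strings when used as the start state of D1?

States {S4} cannot be reached from the start state, so discard them.
Initial partition by acceptance: {S1} | {S0,S2,S3,S5}.
Refine {S0,S2,S3,S5} on symbol x: members go to different blocks, giving {S0,S3,S5} and {S2}.
Split {S0,S3,S5} by δ(·,y) → {S0,S3} and {S5}.
No further refinement is possible. Final partition (4 blocks): {S1} | {S0,S3} | {S2} | {S5}.
S3 and S5 end up in different blocks, so they are distinguishable. For instance, the string 'y' is accepted from only S3.

No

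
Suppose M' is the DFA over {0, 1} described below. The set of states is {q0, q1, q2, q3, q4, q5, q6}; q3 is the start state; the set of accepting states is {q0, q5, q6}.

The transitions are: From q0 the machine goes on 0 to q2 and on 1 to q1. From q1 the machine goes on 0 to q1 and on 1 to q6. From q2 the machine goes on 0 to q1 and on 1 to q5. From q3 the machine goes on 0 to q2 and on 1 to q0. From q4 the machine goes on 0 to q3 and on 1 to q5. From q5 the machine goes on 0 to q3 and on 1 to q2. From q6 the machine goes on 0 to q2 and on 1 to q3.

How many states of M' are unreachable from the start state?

Starting at q3 and following transitions, the reachable set is {q0, q1, q2, q3, q5, q6}. That leaves q4 unreachable — 1 in total.

1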